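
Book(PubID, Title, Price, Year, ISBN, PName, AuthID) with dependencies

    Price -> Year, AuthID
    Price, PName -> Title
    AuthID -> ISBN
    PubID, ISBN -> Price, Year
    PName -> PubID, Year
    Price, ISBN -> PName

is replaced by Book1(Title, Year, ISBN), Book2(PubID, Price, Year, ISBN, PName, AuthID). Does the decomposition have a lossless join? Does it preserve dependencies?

lossy and not dependency-preserving

Lossless test: (Year, ISBN)⁺ = {Year, ISBN}, which is a superkey of neither fragment — lossy.
Dependency preservation: the restricted closure of {Price, PName} across the fragments never reaches {Title}, so Price, PName → Title cannot be enforced without a join — not preserved.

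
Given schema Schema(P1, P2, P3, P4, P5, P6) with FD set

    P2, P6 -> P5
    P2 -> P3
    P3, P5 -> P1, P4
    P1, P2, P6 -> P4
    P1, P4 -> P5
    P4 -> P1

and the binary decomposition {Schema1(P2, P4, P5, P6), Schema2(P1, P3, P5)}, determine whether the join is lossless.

No

Common attributes: Schema1 ∩ Schema2 = {P5}.
No dependency enlarges {P5}, so (P5)⁺ = {P5}.
The closure contains neither all of Schema1 = {P2, P4, P5, P6} nor all of Schema2 = {P1, P3, P5}, so the common attributes are not a superkey of either fragment. The join is lossy.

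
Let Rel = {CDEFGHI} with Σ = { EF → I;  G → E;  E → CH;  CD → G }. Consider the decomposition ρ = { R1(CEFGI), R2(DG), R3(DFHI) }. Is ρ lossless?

No

Chase test. Columns are CDEFGHI; row i has aⱼ where attribute j ∈ Ri, else bᵢⱼ.
Initial tableau (one row per fragment):
  row 1: a1 b12 a3 a4 a5 b16 a7
  row 2: b21 a2 b23 b24 a5 b26 b27
  row 3: b31 a2 b33 a4 b35 a6 a7
Rows 1 and 2 agree on G; apply G→E and equate their E entries.
Rows 1 and 2 agree on E; apply E→CH and equate their CH entries.
No row becomes fully distinguished — the join is lossy.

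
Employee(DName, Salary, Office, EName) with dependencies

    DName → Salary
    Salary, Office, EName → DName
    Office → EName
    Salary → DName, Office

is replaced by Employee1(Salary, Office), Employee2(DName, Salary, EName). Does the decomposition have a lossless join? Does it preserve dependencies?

lossless but not dependency-preserving

Lossless test: (Salary)⁺ = {DName, Salary, Office, EName}, which contains all of one fragment — lossless.
Dependency preservation: the restricted closure of {Office} across the fragments never reaches {EName}, so Office → EName cannot be enforced without a join — not preserved.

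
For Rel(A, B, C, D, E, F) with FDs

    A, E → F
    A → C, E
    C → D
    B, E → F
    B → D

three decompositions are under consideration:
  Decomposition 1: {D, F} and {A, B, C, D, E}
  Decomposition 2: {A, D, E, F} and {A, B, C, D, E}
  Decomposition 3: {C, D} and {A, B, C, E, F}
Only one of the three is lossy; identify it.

Decomposition 1

Decomposition 1: common = {D}, closure = {D} → lossy.
Decomposition 2: common = {A, D, E}, closure = {A, C, D, E, F} → lossless.
Decomposition 3: common = {C}, closure = {C, D} → lossless.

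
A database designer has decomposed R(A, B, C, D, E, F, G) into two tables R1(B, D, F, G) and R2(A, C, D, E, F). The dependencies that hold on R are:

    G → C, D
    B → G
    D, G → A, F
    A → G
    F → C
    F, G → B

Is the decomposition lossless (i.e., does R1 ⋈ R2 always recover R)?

Common attributes: R1 ∩ R2 = {D, F}.
Closure of {D, F}: F → C applies, adding C. So (D, F)⁺ = {C, D, F}.
The closure contains neither all of R1 = {B, D, F, G} nor all of R2 = {A, C, D, E, F}, so the common attributes are not a superkey of either fragment. The join is lossy.

No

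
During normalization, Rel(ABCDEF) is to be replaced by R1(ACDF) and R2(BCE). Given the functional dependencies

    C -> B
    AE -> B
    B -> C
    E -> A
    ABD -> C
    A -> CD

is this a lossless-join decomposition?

No

Common attributes: R1 ∩ R2 = {C}.
Closure of {C}: C → B applies, adding B. So (C)⁺ = {BC}.
The closure contains neither all of R1 = {ACDF} nor all of R2 = {BCE}, so the common attributes are not a superkey of either fragment. The join is lossy.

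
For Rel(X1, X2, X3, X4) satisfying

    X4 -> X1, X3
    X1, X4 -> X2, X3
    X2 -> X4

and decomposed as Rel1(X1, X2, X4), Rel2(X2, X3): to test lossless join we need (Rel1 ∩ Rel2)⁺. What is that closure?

X1, X2, X3, X4

Rel1 ∩ Rel2 = {X2}.
X2 → X4 applies, adding X4
X4 → X1, X3 applies, adding X1, X3
Closure: {X1, X2, X3, X4}.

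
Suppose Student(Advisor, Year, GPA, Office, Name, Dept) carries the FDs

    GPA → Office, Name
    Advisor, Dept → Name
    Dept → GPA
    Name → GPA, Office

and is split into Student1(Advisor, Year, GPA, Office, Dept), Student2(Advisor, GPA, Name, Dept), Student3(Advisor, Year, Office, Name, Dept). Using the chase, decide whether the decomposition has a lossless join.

Yes

Chase test. Columns are Advisor, Year, GPA, Office, Name, Dept; row i has aⱼ where attribute j ∈ Studenti, else bᵢⱼ.
Initial tableau (one row per fragment):
  row 1: a1 a2 a3 a4 b15 a6
  row 2: a1 b22 a3 b24 a5 a6
  row 3: a1 a2 b33 a4 a5 a6
Rows 1 and 2 agree on GPA; apply GPA→Office, Name and equate their Office, Name entries.
Rows 1 and 3 agree on Dept; apply Dept→GPA and equate their GPA entries.
Row 1 is now all distinguished symbols — the join is lossless.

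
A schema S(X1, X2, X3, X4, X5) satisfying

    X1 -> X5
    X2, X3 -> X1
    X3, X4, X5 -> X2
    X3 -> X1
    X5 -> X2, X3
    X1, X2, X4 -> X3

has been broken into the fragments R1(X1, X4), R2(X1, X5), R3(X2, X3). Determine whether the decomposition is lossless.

No

Chase test. Columns are X1, X2, X3, X4, X5; row i has aⱼ where attribute j ∈ Ri, else bᵢⱼ.
Initial tableau (one row per fragment):
  row 1: a1 b12 b13 a4 b15
  row 2: a1 b22 b23 b24 a5
  row 3: b31 a2 a3 b34 b35
Rows 1 and 2 agree on X1; apply X1→X5 and equate their X5 entries.
Rows 1 and 2 agree on X5; apply X5→X2, X3 and equate their X2, X3 entries.
No row becomes fully distinguished — the join is lossy.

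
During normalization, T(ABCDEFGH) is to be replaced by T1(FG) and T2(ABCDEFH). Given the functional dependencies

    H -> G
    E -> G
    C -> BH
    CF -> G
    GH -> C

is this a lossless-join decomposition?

No

Common attributes: T1 ∩ T2 = {F}.
No dependency enlarges {F}, so (F)⁺ = {F}.
The closure contains neither all of T1 = {FG} nor all of T2 = {ABCDEFH}, so the common attributes are not a superkey of either fragment. The join is lossy.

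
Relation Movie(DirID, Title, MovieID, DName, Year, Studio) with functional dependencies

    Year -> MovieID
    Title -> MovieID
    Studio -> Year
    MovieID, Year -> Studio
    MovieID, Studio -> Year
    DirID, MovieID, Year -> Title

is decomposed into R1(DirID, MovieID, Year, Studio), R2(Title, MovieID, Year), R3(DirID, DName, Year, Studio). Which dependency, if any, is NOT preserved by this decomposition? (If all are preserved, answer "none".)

DirID, MovieID, Year -> Title

Check DirID, MovieID, Year → Title: no single fragment contains all of {DirID, Title, MovieID, Year}, and the restricted closure of {DirID, MovieID, Year} across the fragments never reaches {Title}.
Year → MovieID is preserved.
Title → MovieID is preserved.
Studio → Year is preserved.
MovieID, Year → Studio is preserved.
MovieID, Studio → Year is preserved.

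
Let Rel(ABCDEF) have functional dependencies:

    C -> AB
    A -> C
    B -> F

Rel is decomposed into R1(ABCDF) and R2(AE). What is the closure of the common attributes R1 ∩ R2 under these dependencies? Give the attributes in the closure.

ABCF

R1 ∩ R2 = {A}.
A → C applies, adding C
C → AB applies, adding B
B → F applies, adding F
Closure: {ABCF}.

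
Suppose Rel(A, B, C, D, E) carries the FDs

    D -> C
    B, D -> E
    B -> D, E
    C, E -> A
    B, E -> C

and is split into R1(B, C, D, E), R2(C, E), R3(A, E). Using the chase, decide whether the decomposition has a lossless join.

No

Chase test. Columns are A, B, C, D, E; row i has aⱼ where attribute j ∈ Ri, else bᵢⱼ.
Initial tableau (one row per fragment):
  row 1: b11 a2 a3 a4 a5
  row 2: b21 b22 a3 b24 a5
  row 3: a1 b32 b33 b34 a5
Rows 1 and 2 agree on C, E; apply C, E→A and equate their A entries.
No row becomes fully distinguished — the join is lossy.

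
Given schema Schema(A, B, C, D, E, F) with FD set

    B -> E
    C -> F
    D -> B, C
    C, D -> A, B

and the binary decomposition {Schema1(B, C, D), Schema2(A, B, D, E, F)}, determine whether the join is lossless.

Common attributes: Schema1 ∩ Schema2 = {B, D}.
Closure of {B, D}: B → E applies, adding E; D → B, C applies, adding C; C, D → A, B applies, adding A; C → F applies, adding F. So (B, D)⁺ = {A, B, C, D, E, F}.
This closure contains every attribute of Schema1, so Schema1 ∩ Schema2 → Schema1. The join is lossless.

Yes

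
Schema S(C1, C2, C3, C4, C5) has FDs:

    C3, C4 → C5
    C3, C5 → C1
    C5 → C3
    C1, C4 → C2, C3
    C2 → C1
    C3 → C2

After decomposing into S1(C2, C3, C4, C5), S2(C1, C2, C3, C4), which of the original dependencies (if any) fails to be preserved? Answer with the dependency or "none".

C3, C4 → C5 lies within S1.
C3, C5 → C1: restricted closure across fragments reaches C1.
C5 → C3 lies within S1.
C1, C4 → C2, C3 lies within S2.
C2 → C1 lies within S2.
C3 → C2 lies within S1.
Every dependency is enforceable on the fragments, so the decomposition is dependency-preserving.

none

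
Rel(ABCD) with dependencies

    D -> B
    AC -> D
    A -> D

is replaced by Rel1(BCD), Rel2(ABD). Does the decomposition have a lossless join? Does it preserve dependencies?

lossy but dependency-preserving

Lossless test: (BD)⁺ = {BD}, which is a superkey of neither fragment — lossy.
Dependency preservation: AC → D is not contained in any single fragment, but the restricted closure of its left-hand side across the fragments still reaches the right-hand side; the remaining FDs each lie inside some fragment. All dependencies are preserved.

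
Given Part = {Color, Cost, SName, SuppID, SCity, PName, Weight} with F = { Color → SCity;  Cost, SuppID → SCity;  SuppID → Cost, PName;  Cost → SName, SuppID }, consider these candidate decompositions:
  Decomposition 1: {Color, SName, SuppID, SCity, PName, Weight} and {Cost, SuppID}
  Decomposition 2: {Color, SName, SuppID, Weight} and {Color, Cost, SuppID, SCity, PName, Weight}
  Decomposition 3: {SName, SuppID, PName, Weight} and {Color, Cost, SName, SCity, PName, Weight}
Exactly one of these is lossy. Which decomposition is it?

Decomposition 1: common = {SuppID}, closure = {Cost, SName, SuppID, SCity, PName} → lossless.
Decomposition 2: common = {Color, SuppID, Weight}, closure = {Color, Cost, SName, SuppID, SCity, PName, Weight} → lossless.
Decomposition 3: common = {SName, PName, Weight}, closure = {SName, PName, Weight} → lossy.

Decomposition 3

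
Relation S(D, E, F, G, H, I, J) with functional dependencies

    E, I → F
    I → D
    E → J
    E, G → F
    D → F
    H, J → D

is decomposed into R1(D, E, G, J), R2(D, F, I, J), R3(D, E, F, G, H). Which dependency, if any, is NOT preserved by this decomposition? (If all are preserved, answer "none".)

Check H, J → D: no single fragment contains all of {D, H, J}, and the restricted closure of {H, J} across the fragments never reaches {D}.
E, I → F is preserved.
I → D is preserved.
E → J is preserved.
E, G → F is preserved.
D → F is preserved.

H, J → D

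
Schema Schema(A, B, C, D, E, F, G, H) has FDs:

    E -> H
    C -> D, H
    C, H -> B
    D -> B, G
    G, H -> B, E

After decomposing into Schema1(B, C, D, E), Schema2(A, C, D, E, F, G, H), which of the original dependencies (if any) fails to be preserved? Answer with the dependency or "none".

G, H -> B, E

Check G, H → B, E: no single fragment contains all of {B, E, G, H}, and the restricted closure of {G, H} across the fragments never reaches {B, E}.
E → H is preserved.
C → D, H is preserved.
C, H → B is preserved.
D → B, G is preserved.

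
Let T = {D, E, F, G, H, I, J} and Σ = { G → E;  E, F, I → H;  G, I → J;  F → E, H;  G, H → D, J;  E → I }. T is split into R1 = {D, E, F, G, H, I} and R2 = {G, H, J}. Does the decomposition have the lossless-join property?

Common attributes: R1 ∩ R2 = {G, H}.
Closure of {G, H}: G → E applies, adding E; G, H → D, J applies, adding D, J; E → I applies, adding I. So (G, H)⁺ = {D, E, G, H, I, J}.
This closure contains every attribute of R2, so R1 ∩ R2 → R2. The join is lossless.

Yes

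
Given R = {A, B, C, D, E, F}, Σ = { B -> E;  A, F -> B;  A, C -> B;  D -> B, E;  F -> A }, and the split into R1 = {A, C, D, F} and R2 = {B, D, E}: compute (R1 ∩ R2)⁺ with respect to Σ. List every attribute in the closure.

R1 ∩ R2 = {D}.
D → B, E applies, adding B, E
Closure: {B, D, E}.

B, D, E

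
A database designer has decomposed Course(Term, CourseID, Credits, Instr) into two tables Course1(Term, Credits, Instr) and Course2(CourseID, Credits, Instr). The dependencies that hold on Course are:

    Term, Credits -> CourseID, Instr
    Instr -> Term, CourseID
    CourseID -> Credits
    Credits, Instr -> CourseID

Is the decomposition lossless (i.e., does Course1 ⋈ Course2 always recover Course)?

Common attributes: Course1 ∩ Course2 = {Credits, Instr}.
Closure of {Credits, Instr}: Instr → Term, CourseID applies, adding Term, CourseID. So (Credits, Instr)⁺ = {Term, CourseID, Credits, Instr}.
This closure contains every attribute of Course1, so Course1 ∩ Course2 → Course1. The join is lossless.

Yes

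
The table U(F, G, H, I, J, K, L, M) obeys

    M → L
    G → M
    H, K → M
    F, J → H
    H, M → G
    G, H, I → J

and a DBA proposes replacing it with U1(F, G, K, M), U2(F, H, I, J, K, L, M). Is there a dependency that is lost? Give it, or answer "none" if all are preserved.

Check H, M → G: no single fragment contains all of {G, H, M}, and the restricted closure of {H, M} across the fragments never reaches {G}.
M → L is preserved.
G → M is preserved.
H, K → M is preserved.
F, J → H is preserved.
G, H, I → J is preserved.

H, M → G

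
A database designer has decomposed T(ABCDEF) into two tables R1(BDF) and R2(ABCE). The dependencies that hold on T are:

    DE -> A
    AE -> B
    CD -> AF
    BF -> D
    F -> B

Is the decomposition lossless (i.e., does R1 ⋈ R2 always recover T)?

Common attributes: R1 ∩ R2 = {B}.
No dependency enlarges {B}, so (B)⁺ = {B}.
The closure contains neither all of R1 = {BDF} nor all of R2 = {ABCE}, so the common attributes are not a superkey of either fragment. The join is lossy.

No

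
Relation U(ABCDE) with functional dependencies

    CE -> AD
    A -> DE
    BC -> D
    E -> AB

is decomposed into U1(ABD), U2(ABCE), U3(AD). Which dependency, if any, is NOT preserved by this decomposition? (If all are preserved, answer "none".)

Check BC → D: no single fragment contains all of {BCD}, and the restricted closure of {BC} across the fragments never reaches {D}.
CE → AD is preserved.
A → DE is preserved.
E → AB is preserved.

BC -> D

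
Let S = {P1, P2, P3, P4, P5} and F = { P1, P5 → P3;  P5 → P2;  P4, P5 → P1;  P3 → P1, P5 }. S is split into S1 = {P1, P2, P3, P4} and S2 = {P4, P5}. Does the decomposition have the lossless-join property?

No

Common attributes: S1 ∩ S2 = {P4}.
No dependency enlarges {P4}, so (P4)⁺ = {P4}.
The closure contains neither all of S1 = {P1, P2, P3, P4} nor all of S2 = {P4, P5}, so the common attributes are not a superkey of either fragment. The join is lossy.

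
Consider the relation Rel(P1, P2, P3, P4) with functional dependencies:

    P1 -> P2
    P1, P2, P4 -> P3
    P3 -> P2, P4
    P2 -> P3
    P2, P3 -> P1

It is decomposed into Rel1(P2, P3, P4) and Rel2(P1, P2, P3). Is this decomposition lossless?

Yes

Common attributes: Rel1 ∩ Rel2 = {P2, P3}.
Closure of {P2, P3}: P3 → P2, P4 applies, adding P4; P2, P3 → P1 applies, adding P1. So (P2, P3)⁺ = {P1, P2, P3, P4}.
This closure contains every attribute of Rel1, so Rel1 ∩ Rel2 → Rel1. The join is lossless.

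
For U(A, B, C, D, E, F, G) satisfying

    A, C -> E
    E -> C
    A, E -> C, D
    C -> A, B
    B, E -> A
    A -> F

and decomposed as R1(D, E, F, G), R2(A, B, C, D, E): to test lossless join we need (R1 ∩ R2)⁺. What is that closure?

A, B, C, D, E, F

R1 ∩ R2 = {D, E}.
E → C applies, adding C
C → A, B applies, adding A, B
A → F applies, adding F
Closure: {A, B, C, D, E, F}.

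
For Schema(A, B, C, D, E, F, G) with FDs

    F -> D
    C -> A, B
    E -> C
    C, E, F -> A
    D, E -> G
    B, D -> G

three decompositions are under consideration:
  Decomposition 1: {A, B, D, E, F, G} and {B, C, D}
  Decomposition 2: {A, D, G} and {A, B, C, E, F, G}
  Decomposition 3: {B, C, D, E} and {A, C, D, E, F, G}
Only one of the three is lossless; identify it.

Decomposition 3

Decomposition 1: common = {B, D}, closure = {B, D, G} → lossy.
Decomposition 2: common = {A, G}, closure = {A, G} → lossy.
Decomposition 3: common = {C, D, E}, closure = {A, B, C, D, E, G} → lossless.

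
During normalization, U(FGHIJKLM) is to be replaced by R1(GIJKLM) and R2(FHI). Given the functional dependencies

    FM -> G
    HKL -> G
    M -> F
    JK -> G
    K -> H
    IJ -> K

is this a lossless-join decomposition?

No

Common attributes: R1 ∩ R2 = {I}.
No dependency enlarges {I}, so (I)⁺ = {I}.
The closure contains neither all of R1 = {GIJKLM} nor all of R2 = {FHI}, so the common attributes are not a superkey of either fragment. The join is lossy.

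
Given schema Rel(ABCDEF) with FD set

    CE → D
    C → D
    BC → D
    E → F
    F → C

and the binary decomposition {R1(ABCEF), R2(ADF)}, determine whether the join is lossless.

Common attributes: R1 ∩ R2 = {AF}.
Closure of {AF}: F → C applies, adding C; C → D applies, adding D. So (AF)⁺ = {ACDF}.
This closure contains every attribute of R2, so R1 ∩ R2 → R2. The join is lossless.

Yes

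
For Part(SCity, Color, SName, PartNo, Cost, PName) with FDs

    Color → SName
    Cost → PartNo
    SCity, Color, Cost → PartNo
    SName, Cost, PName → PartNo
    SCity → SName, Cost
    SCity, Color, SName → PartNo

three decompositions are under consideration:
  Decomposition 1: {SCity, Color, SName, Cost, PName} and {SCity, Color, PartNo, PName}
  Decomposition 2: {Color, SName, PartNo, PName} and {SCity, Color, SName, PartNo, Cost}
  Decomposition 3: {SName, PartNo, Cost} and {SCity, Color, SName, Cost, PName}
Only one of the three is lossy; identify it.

Decomposition 1: common = {SCity, Color, PName}, closure = {SCity, Color, SName, PartNo, Cost, PName} → lossless.
Decomposition 2: common = {Color, SName, PartNo}, closure = {Color, SName, PartNo} → lossy.
Decomposition 3: common = {SName, Cost}, closure = {SName, PartNo, Cost} → lossless.

Decomposition 2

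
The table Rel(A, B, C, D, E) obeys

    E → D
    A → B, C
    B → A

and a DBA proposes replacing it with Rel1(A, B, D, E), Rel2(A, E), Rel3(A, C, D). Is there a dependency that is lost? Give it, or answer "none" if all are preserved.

E → D lies within Rel1.
A → B, C: restricted closure across fragments reaches B, C.
B → A lies within Rel1.
Every dependency is enforceable on the fragments, so the decomposition is dependency-preserving.

none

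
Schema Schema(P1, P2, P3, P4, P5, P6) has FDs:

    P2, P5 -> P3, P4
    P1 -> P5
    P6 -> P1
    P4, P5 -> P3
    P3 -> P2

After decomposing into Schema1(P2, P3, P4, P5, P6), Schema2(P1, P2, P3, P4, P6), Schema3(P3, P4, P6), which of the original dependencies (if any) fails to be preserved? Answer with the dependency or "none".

Check P1 → P5: no single fragment contains all of {P1, P5}, and the restricted closure of {P1} across the fragments never reaches {P5}.
P2, P5 → P3, P4 is preserved.
P6 → P1 is preserved.
P4, P5 → P3 is preserved.
P3 → P2 is preserved.

P1 -> P5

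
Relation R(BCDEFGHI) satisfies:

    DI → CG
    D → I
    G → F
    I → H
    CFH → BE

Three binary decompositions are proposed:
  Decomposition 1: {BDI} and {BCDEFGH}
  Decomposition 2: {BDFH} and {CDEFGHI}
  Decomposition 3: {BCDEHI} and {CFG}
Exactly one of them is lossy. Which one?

Decomposition 1: common = {BD}, closure = {BCDEFGHI} → lossless.
Decomposition 2: common = {DFH}, closure = {BCDEFGHI} → lossless.
Decomposition 3: common = {C}, closure = {C} → lossy.

Decomposition 3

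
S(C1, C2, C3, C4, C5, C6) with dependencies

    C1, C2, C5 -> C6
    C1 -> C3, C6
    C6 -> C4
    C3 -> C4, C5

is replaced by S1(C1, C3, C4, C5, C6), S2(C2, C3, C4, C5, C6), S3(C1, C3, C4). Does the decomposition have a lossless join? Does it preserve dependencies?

lossy but dependency-preserving

Lossless test (chase): Rows 1 and 3 agree on C1; apply C1→C3, C6 and equate their C3, C6 entries. Rows 1 and 3 agree on C3; apply C3→C4, C5 and equate their C4, C5 entries. No row becomes fully distinguished — the join is lossy.
Dependency preservation: C1, C2, C5 → C6 is not contained in any single fragment, but the restricted closure of its left-hand side across the fragments still reaches the right-hand side; the remaining FDs each lie inside some fragment. All dependencies are preserved.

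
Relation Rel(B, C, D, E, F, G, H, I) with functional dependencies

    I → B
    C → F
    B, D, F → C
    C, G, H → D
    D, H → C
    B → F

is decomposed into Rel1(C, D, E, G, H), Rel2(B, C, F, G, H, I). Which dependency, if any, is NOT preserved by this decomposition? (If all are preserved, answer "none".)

Check B, D, F → C: no single fragment contains all of {B, C, D, F}, and the restricted closure of {B, D, F} across the fragments never reaches {C}.
I → B is preserved.
C → F is preserved.
C, G, H → D is preserved.
D, H → C is preserved.
B → F is preserved.

B, D, F → C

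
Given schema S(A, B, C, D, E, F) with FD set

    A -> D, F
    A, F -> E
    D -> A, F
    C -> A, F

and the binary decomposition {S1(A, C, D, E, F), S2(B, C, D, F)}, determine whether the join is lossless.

Common attributes: S1 ∩ S2 = {C, D, F}.
Closure of {C, D, F}: D → A, F applies, adding A; A, F → E applies, adding E. So (C, D, F)⁺ = {A, C, D, E, F}.
This closure contains every attribute of S1, so S1 ∩ S2 → S1. The join is lossless.

Yes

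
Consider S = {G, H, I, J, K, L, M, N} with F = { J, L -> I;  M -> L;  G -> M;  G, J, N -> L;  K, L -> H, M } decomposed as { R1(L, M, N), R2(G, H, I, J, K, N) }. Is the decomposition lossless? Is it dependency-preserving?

lossy and not dependency-preserving

Lossless test: (N)⁺ = {N}, which is a superkey of neither fragment — lossy.
Dependency preservation: the restricted closure of {J, L} across the fragments never reaches {I}, so J, L → I cannot be enforced without a join — not preserved.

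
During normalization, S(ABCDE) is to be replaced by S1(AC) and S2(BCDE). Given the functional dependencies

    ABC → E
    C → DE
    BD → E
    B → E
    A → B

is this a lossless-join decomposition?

Common attributes: S1 ∩ S2 = {C}.
Closure of {C}: C → DE applies, adding DE. So (C)⁺ = {CDE}.
The closure contains neither all of S1 = {AC} nor all of S2 = {BCDE}, so the common attributes are not a superkey of either fragment. The join is lossy.

No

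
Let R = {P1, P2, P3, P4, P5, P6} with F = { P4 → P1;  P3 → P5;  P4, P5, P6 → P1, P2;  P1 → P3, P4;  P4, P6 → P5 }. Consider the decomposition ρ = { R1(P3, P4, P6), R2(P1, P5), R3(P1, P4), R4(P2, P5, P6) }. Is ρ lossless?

No

Chase test. Columns are P1, P2, P3, P4, P5, P6; row i has aⱼ where attribute j ∈ Ri, else bᵢⱼ.
Initial tableau (one row per fragment):
  row 1: b11 b12 a3 a4 b15 a6
  row 2: a1 b22 b23 b24 a5 b26
  row 3: a1 b32 b33 a4 b35 b36
  row 4: b41 a2 b43 b44 a5 a6
Rows 1 and 3 agree on P4; apply P4→P1 and equate their P1 entries.
Rows 1 and 2 agree on P1; apply P1→P3, P4 and equate their P3, P4 entries.
Rows 1 and 3 agree on P1; apply P1→P3, P4 and equate their P3, P4 entries.
Rows 1 and 2 agree on P3; apply P3→P5 and equate their P5 entries.
Rows 1 and 3 agree on P3; apply P3→P5 and equate their P5 entries.
No row becomes fully distinguished — the join is lossy.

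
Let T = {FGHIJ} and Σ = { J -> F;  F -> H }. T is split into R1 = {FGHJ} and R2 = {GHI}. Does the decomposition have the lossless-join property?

Common attributes: R1 ∩ R2 = {GH}.
No dependency enlarges {GH}, so (GH)⁺ = {GH}.
The closure contains neither all of R1 = {FGHJ} nor all of R2 = {GHI}, so the common attributes are not a superkey of either fragment. The join is lossy.

No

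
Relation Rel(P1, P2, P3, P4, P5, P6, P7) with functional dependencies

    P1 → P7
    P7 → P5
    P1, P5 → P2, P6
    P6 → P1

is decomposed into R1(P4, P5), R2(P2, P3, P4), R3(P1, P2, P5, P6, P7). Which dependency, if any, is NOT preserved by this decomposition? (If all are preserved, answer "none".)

P1 → P7 lies within R3.
P7 → P5 lies within R3.
P1, P5 → P2, P6 lies within R3.
P6 → P1 lies within R3.
Every dependency is enforceable on the fragments, so the decomposition is dependency-preserving.

none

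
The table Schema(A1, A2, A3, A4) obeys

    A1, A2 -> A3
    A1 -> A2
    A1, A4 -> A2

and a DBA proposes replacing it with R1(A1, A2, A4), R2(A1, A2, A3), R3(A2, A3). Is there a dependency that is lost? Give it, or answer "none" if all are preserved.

none

A1, A2 → A3 lies within R2.
A1 → A2 lies within R1.
A1, A4 → A2 lies within R1.
Every dependency is enforceable on the fragments, so the decomposition is dependency-preserving.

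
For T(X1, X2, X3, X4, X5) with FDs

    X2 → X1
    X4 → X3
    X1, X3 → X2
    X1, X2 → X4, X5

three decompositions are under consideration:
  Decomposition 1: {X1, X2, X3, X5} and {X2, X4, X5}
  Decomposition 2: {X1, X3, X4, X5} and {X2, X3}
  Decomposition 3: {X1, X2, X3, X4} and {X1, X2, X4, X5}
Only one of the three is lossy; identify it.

Decomposition 1: common = {X2, X5}, closure = {X1, X2, X3, X4, X5} → lossless.
Decomposition 2: common = {X3}, closure = {X3} → lossy.
Decomposition 3: common = {X1, X2, X4}, closure = {X1, X2, X3, X4, X5} → lossless.

Decomposition 2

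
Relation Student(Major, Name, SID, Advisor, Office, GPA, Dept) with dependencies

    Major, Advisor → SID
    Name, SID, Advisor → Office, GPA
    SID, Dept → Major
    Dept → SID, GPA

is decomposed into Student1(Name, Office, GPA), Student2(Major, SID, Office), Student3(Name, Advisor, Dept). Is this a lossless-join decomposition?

No

Chase test. Columns are Major, Name, SID, Advisor, Office, GPA, Dept; row i has aⱼ where attribute j ∈ Studenti, else bᵢⱼ.
Initial tableau (one row per fragment):
  row 1: b11 a2 b13 b14 a5 a6 b17
  row 2: a1 b22 a3 b24 a5 b26 b27
  row 3: b31 a2 b33 a4 b35 b36 a7
No row becomes fully distinguished — the join is lossy.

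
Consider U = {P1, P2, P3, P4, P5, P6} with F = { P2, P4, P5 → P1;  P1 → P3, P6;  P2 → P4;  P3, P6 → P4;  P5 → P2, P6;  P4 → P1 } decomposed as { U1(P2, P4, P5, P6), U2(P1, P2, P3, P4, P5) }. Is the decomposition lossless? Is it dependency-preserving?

Lossless test: (P2, P4, P5)⁺ = {P1, P2, P3, P4, P5, P6}, which contains all of one fragment — lossless.
Dependency preservation: the restricted closure of {P3, P6} across the fragments never reaches {P4}, so P3, P6 → P4 cannot be enforced without a join — not preserved.

lossless but not dependency-preserving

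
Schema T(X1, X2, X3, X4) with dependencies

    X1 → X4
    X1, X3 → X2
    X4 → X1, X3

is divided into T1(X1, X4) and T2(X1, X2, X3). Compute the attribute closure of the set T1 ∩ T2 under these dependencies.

X1, X2, X3, X4

T1 ∩ T2 = {X1}.
X1 → X4 applies, adding X4
X4 → X1, X3 applies, adding X3
X1, X3 → X2 applies, adding X2
Closure: {X1, X2, X3, X4}.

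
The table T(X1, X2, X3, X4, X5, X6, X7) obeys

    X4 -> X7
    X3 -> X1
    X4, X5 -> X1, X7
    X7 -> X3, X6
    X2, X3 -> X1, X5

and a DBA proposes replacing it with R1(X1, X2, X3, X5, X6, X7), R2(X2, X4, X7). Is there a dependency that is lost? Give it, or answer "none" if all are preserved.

X4 → X7 lies within R2.
X3 → X1 lies within R1.
X4, X5 → X1, X7: restricted closure across fragments reaches X1, X7.
X7 → X3, X6 lies within R1.
X2, X3 → X1, X5 lies within R1.
Every dependency is enforceable on the fragments, so the decomposition is dependency-preserving.

none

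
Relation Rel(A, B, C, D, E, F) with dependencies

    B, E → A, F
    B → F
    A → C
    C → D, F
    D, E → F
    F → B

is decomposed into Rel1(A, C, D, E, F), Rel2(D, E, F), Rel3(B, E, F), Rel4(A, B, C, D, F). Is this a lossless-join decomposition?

Chase test. Columns are A, B, C, D, E, F; row i has aⱼ where attribute j ∈ Reli, else bᵢⱼ.
Initial tableau (one row per fragment):
  row 1: a1 b12 a3 a4 a5 a6
  row 2: b21 b22 b23 a4 a5 a6
  row 3: b31 a2 b33 b34 a5 a6
  row 4: a1 a2 a3 a4 b45 a6
Rows 1 and 2 agree on F; apply F→B and equate their B entries.
Rows 1 and 3 agree on F; apply F→B and equate their B entries.
Rows 1 and 2 agree on B, E; apply B, E→A, F and equate their A, F entries.
Rows 1 and 3 agree on B, E; apply B, E→A, F and equate their A, F entries.
Rows 1 and 2 agree on A; apply A→C and equate their C entries.
Rows 1 and 3 agree on A; apply A→C and equate their C entries.
Rows 1 and 3 agree on C; apply C→D, F and equate their D, F entries.
Row 1 is now all distinguished symbols — the join is lossless.

Yes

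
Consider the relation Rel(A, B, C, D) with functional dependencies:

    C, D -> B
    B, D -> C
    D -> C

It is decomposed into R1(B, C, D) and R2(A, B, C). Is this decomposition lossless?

Common attributes: R1 ∩ R2 = {B, C}.
No dependency enlarges {B, C}, so (B, C)⁺ = {B, C}.
The closure contains neither all of R1 = {B, C, D} nor all of R2 = {A, B, C}, so the common attributes are not a superkey of either fragment. The join is lossy.

No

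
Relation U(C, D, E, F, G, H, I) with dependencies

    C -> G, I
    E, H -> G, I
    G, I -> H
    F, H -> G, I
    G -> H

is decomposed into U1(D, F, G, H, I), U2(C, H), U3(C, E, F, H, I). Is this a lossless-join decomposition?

No

Chase test. Columns are C, D, E, F, G, H, I; row i has aⱼ where attribute j ∈ Ui, else bᵢⱼ.
Initial tableau (one row per fragment):
  row 1: b11 a2 b13 a4 a5 a6 a7
  row 2: a1 b22 b23 b24 b25 a6 b27
  row 3: a1 b32 a3 a4 b35 a6 a7
Rows 2 and 3 agree on C; apply C→G, I and equate their G, I entries.
Rows 1 and 3 agree on F, H; apply F, H→G, I and equate their G, I entries.
No row becomes fully distinguished — the join is lossy.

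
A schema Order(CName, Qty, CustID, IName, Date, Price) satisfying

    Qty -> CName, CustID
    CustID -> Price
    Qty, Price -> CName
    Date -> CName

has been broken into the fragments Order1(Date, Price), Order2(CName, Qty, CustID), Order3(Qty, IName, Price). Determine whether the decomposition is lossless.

Chase test. Columns are CName, Qty, CustID, IName, Date, Price; row i has aⱼ where attribute j ∈ Orderi, else bᵢⱼ.
Initial tableau (one row per fragment):
  row 1: b11 b12 b13 b14 a5 a6
  row 2: a1 a2 a3 b24 b25 b26
  row 3: b31 a2 b33 a4 b35 a6
Rows 2 and 3 agree on Qty; apply Qty→CName, CustID and equate their CName, CustID entries.
Rows 2 and 3 agree on CustID; apply CustID→Price and equate their Price entries.
No row becomes fully distinguished — the join is lossy.

No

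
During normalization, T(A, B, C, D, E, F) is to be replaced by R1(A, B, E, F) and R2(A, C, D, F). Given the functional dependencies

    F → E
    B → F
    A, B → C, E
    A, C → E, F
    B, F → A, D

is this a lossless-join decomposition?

Common attributes: R1 ∩ R2 = {A, F}.
Closure of {A, F}: F → E applies, adding E. So (A, F)⁺ = {A, E, F}.
The closure contains neither all of R1 = {A, B, E, F} nor all of R2 = {A, C, D, F}, so the common attributes are not a superkey of either fragment. The join is lossy.

No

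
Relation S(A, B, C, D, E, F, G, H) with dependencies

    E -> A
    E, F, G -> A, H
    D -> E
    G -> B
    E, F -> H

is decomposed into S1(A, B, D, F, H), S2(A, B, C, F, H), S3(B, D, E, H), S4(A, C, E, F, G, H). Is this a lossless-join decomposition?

Chase test. Columns are A, B, C, D, E, F, G, H; row i has aⱼ where attribute j ∈ Si, else bᵢⱼ.
Initial tableau (one row per fragment):
  row 1: a1 a2 b13 a4 b15 a6 b17 a8
  row 2: a1 a2 a3 b24 b25 a6 b27 a8
  row 3: b31 a2 b33 a4 a5 b36 b37 a8
  row 4: a1 b42 a3 b44 a5 a6 a7 a8
Rows 3 and 4 agree on E; apply E→A and equate their A entries.
Rows 1 and 3 agree on D; apply D→E and equate their E entries.
No row becomes fully distinguished — the join is lossy.

No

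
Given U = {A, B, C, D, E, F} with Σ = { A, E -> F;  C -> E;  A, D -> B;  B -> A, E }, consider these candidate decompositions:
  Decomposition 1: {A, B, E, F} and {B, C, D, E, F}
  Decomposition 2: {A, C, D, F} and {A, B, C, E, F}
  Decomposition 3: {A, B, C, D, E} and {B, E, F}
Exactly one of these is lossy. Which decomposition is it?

Decomposition 1: common = {B, E, F}, closure = {A, B, E, F} → lossless.
Decomposition 2: common = {A, C, F}, closure = {A, C, E, F} → lossy.
Decomposition 3: common = {B, E}, closure = {A, B, E, F} → lossless.

Decomposition 2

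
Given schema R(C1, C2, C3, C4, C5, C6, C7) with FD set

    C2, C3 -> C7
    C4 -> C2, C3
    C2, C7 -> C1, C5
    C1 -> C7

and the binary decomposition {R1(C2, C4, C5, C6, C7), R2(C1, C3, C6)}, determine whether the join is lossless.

No

Common attributes: R1 ∩ R2 = {C6}.
No dependency enlarges {C6}, so (C6)⁺ = {C6}.
The closure contains neither all of R1 = {C2, C4, C5, C6, C7} nor all of R2 = {C1, C3, C6}, so the common attributes are not a superkey of either fragment. The join is lossy.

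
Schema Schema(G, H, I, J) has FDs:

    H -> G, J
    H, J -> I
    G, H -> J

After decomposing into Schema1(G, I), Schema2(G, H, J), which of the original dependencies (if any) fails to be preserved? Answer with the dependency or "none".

Check H, J → I: no single fragment contains all of {H, I, J}, and the restricted closure of {H, J} across the fragments never reaches {I}.
H → G, J is preserved.
G, H → J is preserved.

H, J -> I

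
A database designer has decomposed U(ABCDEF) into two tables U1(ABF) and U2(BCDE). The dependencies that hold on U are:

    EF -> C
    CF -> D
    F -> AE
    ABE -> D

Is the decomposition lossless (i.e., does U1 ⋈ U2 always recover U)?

Common attributes: U1 ∩ U2 = {B}.
No dependency enlarges {B}, so (B)⁺ = {B}.
The closure contains neither all of U1 = {ABF} nor all of U2 = {BCDE}, so the common attributes are not a superkey of either fragment. The join is lossy.

No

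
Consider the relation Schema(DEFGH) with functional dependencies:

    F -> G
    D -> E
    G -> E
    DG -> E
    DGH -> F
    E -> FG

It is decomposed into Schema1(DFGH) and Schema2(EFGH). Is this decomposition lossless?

Common attributes: Schema1 ∩ Schema2 = {FGH}.
Closure of {FGH}: G → E applies, adding E. So (FGH)⁺ = {EFGH}.
This closure contains every attribute of Schema2, so Schema1 ∩ Schema2 → Schema2. The join is lossless.

Yes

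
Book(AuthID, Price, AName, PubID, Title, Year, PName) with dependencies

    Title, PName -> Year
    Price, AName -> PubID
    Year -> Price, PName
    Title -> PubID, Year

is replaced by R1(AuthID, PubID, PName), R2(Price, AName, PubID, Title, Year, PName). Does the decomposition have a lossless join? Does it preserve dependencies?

lossy but dependency-preserving

Lossless test: (PubID, PName)⁺ = {PubID, PName}, which is a superkey of neither fragment — lossy.
Dependency preservation: every FD's attributes lie within a single fragment, so each can be enforced locally — preserved.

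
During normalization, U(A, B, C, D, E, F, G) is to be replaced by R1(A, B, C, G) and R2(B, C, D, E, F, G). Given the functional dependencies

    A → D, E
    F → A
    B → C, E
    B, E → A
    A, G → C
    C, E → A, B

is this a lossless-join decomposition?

Common attributes: R1 ∩ R2 = {B, C, G}.
Closure of {B, C, G}: B → C, E applies, adding E; B, E → A applies, adding A; A → D, E applies, adding D. So (B, C, G)⁺ = {A, B, C, D, E, G}.
This closure contains every attribute of R1, so R1 ∩ R2 → R1. The join is lossless.

Yes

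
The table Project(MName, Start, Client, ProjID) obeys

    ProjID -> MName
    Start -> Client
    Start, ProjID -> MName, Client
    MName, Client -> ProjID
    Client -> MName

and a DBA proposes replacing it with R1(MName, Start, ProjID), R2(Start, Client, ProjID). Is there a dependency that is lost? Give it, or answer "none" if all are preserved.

none

ProjID → MName lies within R1.
Start → Client lies within R2.
Start, ProjID → MName, Client: restricted closure across fragments reaches MName, Client.
MName, Client → ProjID: restricted closure across fragments reaches ProjID.
Client → MName: restricted closure across fragments reaches MName.
Every dependency is enforceable on the fragments, so the decomposition is dependency-preserving.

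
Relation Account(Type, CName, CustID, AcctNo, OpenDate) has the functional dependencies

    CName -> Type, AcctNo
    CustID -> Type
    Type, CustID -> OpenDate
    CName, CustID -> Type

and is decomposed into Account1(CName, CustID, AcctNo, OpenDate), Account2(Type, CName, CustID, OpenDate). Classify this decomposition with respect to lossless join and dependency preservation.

Lossless test: (CName, CustID, OpenDate)⁺ = {Type, CName, CustID, AcctNo, OpenDate}, which contains all of one fragment — lossless.
Dependency preservation: CName → Type, AcctNo is not contained in any single fragment, but the restricted closure of its left-hand side across the fragments still reaches the right-hand side; the remaining FDs each lie inside some fragment. All dependencies are preserved.

lossless and dependency-preserving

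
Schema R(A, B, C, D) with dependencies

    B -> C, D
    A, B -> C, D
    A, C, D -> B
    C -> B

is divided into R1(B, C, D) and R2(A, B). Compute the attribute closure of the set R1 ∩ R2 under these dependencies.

R1 ∩ R2 = {B}.
B → C, D applies, adding C, D
Closure: {B, C, D}.

B, C, D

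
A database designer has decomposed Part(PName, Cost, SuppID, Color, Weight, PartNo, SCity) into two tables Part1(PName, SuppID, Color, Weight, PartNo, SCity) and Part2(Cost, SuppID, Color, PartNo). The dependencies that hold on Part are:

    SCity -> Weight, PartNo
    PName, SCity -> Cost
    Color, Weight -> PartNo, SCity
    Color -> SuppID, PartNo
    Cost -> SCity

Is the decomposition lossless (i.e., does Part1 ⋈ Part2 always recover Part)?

No

Common attributes: Part1 ∩ Part2 = {SuppID, Color, PartNo}.
No dependency enlarges {SuppID, Color, PartNo}, so (SuppID, Color, PartNo)⁺ = {SuppID, Color, PartNo}.
The closure contains neither all of Part1 = {PName, SuppID, Color, Weight, PartNo, SCity} nor all of Part2 = {Cost, SuppID, Color, PartNo}, so the common attributes are not a superkey of either fragment. The join is lossy.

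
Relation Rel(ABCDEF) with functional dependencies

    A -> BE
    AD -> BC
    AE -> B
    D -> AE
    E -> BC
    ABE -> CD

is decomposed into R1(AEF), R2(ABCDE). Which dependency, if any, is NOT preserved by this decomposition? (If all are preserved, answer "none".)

none

A → BE lies within R2.
AD → BC lies within R2.
AE → B lies within R2.
D → AE lies within R2.
E → BC lies within R2.
ABE → CD lies within R2.
Every dependency is enforceable on the fragments, so the decomposition is dependency-preserving.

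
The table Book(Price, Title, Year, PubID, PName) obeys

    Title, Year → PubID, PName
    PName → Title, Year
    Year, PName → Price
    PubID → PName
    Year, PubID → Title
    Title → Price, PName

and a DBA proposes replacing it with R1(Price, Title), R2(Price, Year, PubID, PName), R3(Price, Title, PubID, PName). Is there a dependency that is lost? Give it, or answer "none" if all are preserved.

none

Title, Year → PubID, PName: restricted closure across fragments reaches PubID, PName.
PName → Title, Year: restricted closure across fragments reaches Title, Year.
Year, PName → Price lies within R2.
PubID → PName lies within R2.
Year, PubID → Title: restricted closure across fragments reaches Title.
Title → Price, PName lies within R3.
Every dependency is enforceable on the fragments, so the decomposition is dependency-preserving.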